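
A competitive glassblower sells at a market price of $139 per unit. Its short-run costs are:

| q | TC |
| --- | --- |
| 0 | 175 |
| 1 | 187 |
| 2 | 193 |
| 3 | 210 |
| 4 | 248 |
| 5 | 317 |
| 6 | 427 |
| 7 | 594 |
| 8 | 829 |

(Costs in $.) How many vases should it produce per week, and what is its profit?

q = 6; profit = $407

Profit at each row (π = 139q − TC): q=0: -175; q=1: -48; q=2: 85; q=3: 207; q=4: 308; q=5: 378; q=6: 407; q=7: 379; q=8: 283.
Profit is maximized at q = 6. AVC there is 252/6 = $42 ≤ P, so producing beats shutting down (which would give -$175).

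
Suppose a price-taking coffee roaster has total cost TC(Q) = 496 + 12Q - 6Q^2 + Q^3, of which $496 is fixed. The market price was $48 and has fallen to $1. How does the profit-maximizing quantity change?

MC = 12 - 12Q + 3Q^2; the shutdown threshold is min AVC = $3 (at Q = 3).
At P = $48 ≥ min AVC, set P = MC on the rising branch: Q = 6.
At P = $1 < min AVC = $3, price no longer covers variable cost at any output, so the firm shuts down: Q = 0.

Output falls from 6 to 0 (the firm shuts down)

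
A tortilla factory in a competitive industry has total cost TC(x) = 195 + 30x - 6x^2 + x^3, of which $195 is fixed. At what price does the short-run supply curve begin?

$21 per unit

The firm shuts down when price falls below the minimum of average variable cost. AVC = VC/x = 30 - 6x + x^2.
At the minimum of AVC, MC = AVC. MC = 30 - 12x + 3x^2; setting MC = AVC gives 2x^2 - 6x = 0, so x = 3. min AVC = 21.
The firm shuts down for any P below $21.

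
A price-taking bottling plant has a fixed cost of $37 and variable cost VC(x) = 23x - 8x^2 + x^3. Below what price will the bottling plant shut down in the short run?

$7 per unit

The shutdown price is the minimum of AVC. VC = 23x - 8x^2 + x^3, so AVC = 23 - 8x + x^2.
At the minimum of AVC, MC = AVC. MC = 23 - 16x + 3x^2; setting MC = AVC gives 2x^2 - 8x = 0, so x = 4. min AVC = 7.
So the shutdown price is $7.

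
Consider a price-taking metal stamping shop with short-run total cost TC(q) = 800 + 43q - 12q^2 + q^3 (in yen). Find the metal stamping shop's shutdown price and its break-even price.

Shutdown price = ¥7; break-even price = ¥103

Shutdown price = min AVC. AVC = 43 - 12q + q^2, with vertex at q = 6 and minimum ¥7.
ATC = 800/q + 43 - 12q + q^2. Setting dATC/dq = −800/q^2 − 12 + 2q = 0 gives q = 10 (since 2·10^3 − 12·10^2 = 800).
min ATC = 800/10 + 43 − 12·10 + 10^2 = ¥103. That is the break-even price.
For ¥7 ≤ P < ¥103 the firm produces at a loss; below ¥7 it shuts down.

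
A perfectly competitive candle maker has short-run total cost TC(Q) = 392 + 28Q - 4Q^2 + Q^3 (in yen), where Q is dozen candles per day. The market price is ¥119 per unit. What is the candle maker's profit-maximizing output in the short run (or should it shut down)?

Produce at Q = 7

From TC, MC = TC'(Q) = 28 - 8Q + 3Q^2 and AVC = VC/Q = 28 - 4Q + Q^2.
The AVC parabola has its vertex at Q = 4/2 = 2, where AVC = 28 - 4·2 + 2^2 = ¥24.
Since P = ¥119 ≥ min AVC = ¥24, price covers variable cost and the firm should produce.
Set P = MC: 119 = 28 - 8Q + 3Q^2 → -91 - 8Q + 3Q^2 = 0. The roots are Q = -13/3 and Q = 7; the profit-maximizing output is on the rising part of MC, so Q* = 7.
Check: AVC at Q = 7 is ¥49 ≤ P, so revenue covers variable cost.
Profit = P·Q − TC = 119·7 − 735 = ¥98.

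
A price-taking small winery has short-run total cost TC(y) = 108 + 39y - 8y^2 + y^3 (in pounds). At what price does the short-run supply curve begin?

£23 per unit

The shutdown price is the minimum of AVC. VC = 39y - 8y^2 + y^3, so AVC = 39 - 8y + y^2.
dAVC/dy = -8 + 2y = 0 gives y = 4. min AVC = 39 - 8·4 + 4^2 = 23.
So the shutdown price is £23.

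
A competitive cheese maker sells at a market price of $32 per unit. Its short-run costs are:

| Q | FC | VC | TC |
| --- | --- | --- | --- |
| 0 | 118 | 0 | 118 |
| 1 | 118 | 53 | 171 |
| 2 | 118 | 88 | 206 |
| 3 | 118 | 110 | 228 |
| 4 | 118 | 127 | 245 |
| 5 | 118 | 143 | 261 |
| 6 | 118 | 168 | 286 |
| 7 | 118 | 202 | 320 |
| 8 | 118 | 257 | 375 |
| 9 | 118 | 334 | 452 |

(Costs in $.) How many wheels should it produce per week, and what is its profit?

Compute π = P·Q − TC at each output: Q=0: -118; Q=1: -139; Q=2: -142; Q=3: -132; Q=4: -117; Q=5: -101; Q=6: -94; Q=7: -96; Q=8: -119; Q=9: -164.
Profit is maximized at Q = 6. AVC there is 168/6 = $28 ≤ P, so producing beats shutting down (which would give -$118).

Q = 6; profit = -$94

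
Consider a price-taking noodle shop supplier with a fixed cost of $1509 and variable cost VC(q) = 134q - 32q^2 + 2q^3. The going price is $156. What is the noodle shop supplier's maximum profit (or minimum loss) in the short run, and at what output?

AVC = 134 - 32q + 2q^2; min AVC = $6 at q = 8. Since P = $156 ≥ min AVC, the firm produces.
With MC = 134 - 64q + 6q^2, P = MC on the upward-sloping part at q* = 11.
TR = 156·11 = 1716. TC = 1509 + 264 = 1773. Profit = 1716 − 1773 = -$57.
By producing, the firm covers all variable cost plus $1452 of fixed cost; shutting down would lose the full $1509.

Profit = -$57 at q = 11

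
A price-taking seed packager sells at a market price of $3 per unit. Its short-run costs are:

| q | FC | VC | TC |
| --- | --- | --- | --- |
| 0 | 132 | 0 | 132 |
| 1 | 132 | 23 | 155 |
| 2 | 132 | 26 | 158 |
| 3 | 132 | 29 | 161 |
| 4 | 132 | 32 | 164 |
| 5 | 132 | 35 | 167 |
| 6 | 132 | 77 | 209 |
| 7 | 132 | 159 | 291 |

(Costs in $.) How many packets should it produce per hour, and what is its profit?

Profit at each row (π = 3q − TC): q=0: -132; q=1: -152; q=2: -152; q=3: -152; q=4: -152; q=5: -152; q=6: -191; q=7: -270.
Profit is highest at q = 0. Equivalently, the lowest AVC in the table is 35/5 ≈ $7 at q = 5, and P = $3 falls below it — price never covers variable cost, so the firm shuts down and loses only its fixed cost.

q = 0 (shut down); profit = -$132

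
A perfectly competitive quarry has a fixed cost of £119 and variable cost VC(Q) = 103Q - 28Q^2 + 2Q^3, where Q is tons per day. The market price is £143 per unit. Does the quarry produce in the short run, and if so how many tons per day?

Strip out fixed cost: VC = 103Q - 28Q^2 + 2Q^3. Then AVC = 103 - 28Q + 2Q^2 and MC = 103 - 56Q + 6Q^2.
The AVC parabola has its vertex at Q = 28/4 = 7, where AVC = 103 - 28·7 + 2·7^2 = £5.
Since P = £143 ≥ min AVC = £5, price covers variable cost and the firm should produce.
Set P = MC: 143 = 103 - 56Q + 6Q^2 → -40 - 56Q + 6Q^2 = 0. The roots are Q = -2/3 and Q = 10; the profit-maximizing output is on the rising part of MC, so Q* = 10.
Check: AVC at Q = 10 is £23 ≤ P, so revenue covers variable cost.
Profit = P·Q − TC = 143·10 − 349 = £1081.

Produce at Q = 10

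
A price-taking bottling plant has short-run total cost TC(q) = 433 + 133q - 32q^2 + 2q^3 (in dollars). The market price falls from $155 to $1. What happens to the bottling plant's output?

MC = 133 - 64q + 6q^2; the shutdown threshold is min AVC = $5 (at q = 8).
At P = $155 ≥ min AVC, set P = MC on the rising branch: q = 11.
At P = $1 < min AVC = $5, price no longer covers variable cost at any output, so the firm shuts down: q = 0.

Output falls from 11 to 0 (the firm shuts down)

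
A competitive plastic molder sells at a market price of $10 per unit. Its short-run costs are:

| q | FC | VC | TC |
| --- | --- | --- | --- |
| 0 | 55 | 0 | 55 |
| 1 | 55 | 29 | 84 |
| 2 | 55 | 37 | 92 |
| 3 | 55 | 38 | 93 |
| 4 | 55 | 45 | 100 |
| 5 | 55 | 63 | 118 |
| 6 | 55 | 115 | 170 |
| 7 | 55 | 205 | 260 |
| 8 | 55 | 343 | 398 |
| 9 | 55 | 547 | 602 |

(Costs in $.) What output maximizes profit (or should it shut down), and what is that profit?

Profit at each row (π = 10q − TC): q=0: -55; q=1: -74; q=2: -72; q=3: -63; q=4: -60; q=5: -68; q=6: -110; q=7: -190; q=8: -318; q=9: -512.
Profit is highest at q = 0. Equivalently, the lowest AVC in the table is 45/4 ≈ $11.25 at q = 4, and P = $10 falls below it — price never covers variable cost, so the firm shuts down and loses only its fixed cost.

q = 0 (shut down); profit = -$55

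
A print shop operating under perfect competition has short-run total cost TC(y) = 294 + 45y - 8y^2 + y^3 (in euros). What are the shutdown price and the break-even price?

Shutdown price = €29; break-even price = €80

Shutdown price = min AVC. AVC = 45 - 8y + y^2, with vertex at y = 4 and minimum €29.
ATC = 294/y + 45 - 8y + y^2. Setting dATC/dy = −294/y^2 − 8 + 2y = 0 gives y = 7 (since 2·7^3 − 8·7^2 = 294).
min ATC = 294/7 + 45 − 8·7 + 7^2 = €80. That is the break-even price.
For €29 ≤ P < €80 the firm produces at a loss; below €29 it shuts down.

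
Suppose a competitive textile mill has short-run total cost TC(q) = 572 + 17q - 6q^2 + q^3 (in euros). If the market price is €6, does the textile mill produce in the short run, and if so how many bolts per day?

Shut down

Strip out fixed cost: VC = 17q - 6q^2 + q^3. Then AVC = 17 - 6q + q^2 and MC = 17 - 12q + 3q^2.
AVC is minimized where dAVC/dq = -6 + 2q = 0, at q = 3; min AVC = 17 - 6·3 + 3^2 = €8.
P = €6 lies below min AVC = €8; no output level covers variable cost.
The firm minimizes its loss by shutting down and losing only its fixed cost of €572.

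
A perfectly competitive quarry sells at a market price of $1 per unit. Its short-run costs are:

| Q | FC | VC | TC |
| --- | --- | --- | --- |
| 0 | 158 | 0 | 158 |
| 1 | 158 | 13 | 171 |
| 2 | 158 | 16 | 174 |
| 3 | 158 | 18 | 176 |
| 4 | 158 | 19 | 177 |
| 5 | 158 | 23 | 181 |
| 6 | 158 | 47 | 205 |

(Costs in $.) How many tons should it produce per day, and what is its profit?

Compute π = P·Q − TC at each output: Q=0: -158; Q=1: -170; Q=2: -172; Q=3: -173; Q=4: -173; Q=5: -176; Q=6: -199.
Profit is highest at Q = 0. Equivalently, the lowest AVC in the table is 23/5 ≈ $4.60 at Q = 5, and P = $1 falls below it — price never covers variable cost, so the firm shuts down and loses only its fixed cost.

Q = 0 (shut down); profit = -$158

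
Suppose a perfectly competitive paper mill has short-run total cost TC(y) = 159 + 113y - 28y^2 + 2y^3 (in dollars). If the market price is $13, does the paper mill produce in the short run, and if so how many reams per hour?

Shut down

Strip out fixed cost: VC = 113y - 28y^2 + 2y^3. Then AVC = 113 - 28y + 2y^2 and MC = 113 - 56y + 6y^2.
AVC is minimized where dAVC/dy = -28 + 4y = 0, at y = 7; min AVC = 113 - 28·7 + 2·7^2 = $15.
Since P = $13 < min AVC = $15, price fails to cover variable cost at any output.
The firm minimizes its loss by shutting down and losing only its fixed cost of $159.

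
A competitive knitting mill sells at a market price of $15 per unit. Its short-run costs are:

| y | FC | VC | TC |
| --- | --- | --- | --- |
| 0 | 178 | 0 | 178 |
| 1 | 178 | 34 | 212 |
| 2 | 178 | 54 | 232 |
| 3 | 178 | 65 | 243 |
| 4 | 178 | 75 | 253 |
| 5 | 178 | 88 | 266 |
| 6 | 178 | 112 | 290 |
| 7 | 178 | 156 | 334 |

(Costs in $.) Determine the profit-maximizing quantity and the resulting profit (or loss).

Compute π = P·y − TC at each output: y=0: -178; y=1: -197; y=2: -202; y=3: -198; y=4: -193; y=5: -191; y=6: -200; y=7: -229.
Profit is highest at y = 0. Equivalently, the lowest AVC in the table is 88/5 ≈ $17.60 at y = 5, and P = $15 falls below it — price never covers variable cost, so the firm shuts down and loses only its fixed cost.

y = 0 (shut down); profit = -$178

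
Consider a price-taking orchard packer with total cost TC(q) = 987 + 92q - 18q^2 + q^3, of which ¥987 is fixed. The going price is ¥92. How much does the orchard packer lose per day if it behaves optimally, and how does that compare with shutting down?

Profit = -¥123 at q = 12

AVC = 92 - 18q + q^2; min AVC = ¥11 at q = 9. Since P = ¥92 ≥ min AVC, the firm produces.
With MC = 92 - 36q + 3q^2, P = MC on the upward-sloping part at q* = 12.
TR = 92·12 = 1104. TC = 987 + 240 = 1227. Profit = 1104 − 1227 = -¥123.
Shutting down would mean losing the fixed cost of ¥987, so operating at a loss of ¥123 is better by ¥864.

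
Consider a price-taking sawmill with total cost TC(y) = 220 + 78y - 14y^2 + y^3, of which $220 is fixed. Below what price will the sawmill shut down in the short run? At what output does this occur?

$29 per unit, at y = 7

The firm shuts down when price falls below the minimum of average variable cost. AVC = VC/y = 78 - 14y + y^2.
At the minimum of AVC, MC = AVC. MC = 78 - 28y + 3y^2; setting MC = AVC gives 2y^2 - 14y = 0, so y = 7. min AVC = 29.
The firm shuts down for any P below $29.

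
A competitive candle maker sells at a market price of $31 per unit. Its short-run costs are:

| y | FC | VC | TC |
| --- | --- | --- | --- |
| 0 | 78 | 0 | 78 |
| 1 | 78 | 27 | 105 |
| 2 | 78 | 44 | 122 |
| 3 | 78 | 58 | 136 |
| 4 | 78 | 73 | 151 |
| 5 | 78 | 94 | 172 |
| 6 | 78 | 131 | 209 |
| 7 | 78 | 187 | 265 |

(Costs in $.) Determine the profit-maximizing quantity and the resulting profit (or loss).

y = 5; profit = -$17

Tabulate TR − TC: y=0: -78; y=1: -74; y=2: -60; y=3: -43; y=4: -27; y=5: -17; y=6: -23; y=7: -48.
Profit is maximized at y = 5. AVC there is 94/5 = $18.80 ≤ P, so producing beats shutting down (which would give -$78).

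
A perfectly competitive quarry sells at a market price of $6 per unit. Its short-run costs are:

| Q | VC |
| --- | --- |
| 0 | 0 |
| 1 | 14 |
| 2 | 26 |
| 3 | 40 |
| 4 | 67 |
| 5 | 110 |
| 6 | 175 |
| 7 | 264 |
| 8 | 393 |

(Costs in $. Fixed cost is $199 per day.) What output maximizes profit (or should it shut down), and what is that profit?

Profit at each row (π = 6Q − TC): Q=0: -199; Q=1: -207; Q=2: -213; Q=3: -221; Q=4: -242; Q=5: -279; Q=6: -338; Q=7: -421; Q=8: -544.
Profit is highest at Q = 0. Equivalently, the lowest AVC in the table is 26/2 ≈ $13 at Q = 2, and P = $6 falls below it — price never covers variable cost, so the firm shuts down and loses only its fixed cost.

Q = 0 (shut down); profit = -$199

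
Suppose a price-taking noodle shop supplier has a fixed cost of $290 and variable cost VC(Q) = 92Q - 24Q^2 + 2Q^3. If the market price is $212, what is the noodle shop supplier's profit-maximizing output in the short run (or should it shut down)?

Strip out fixed cost: VC = 92Q - 24Q^2 + 2Q^3. Then AVC = 92 - 24Q + 2Q^2 and MC = 92 - 48Q + 6Q^2.
AVC hits its minimum where MC = AVC, at Q = 6, giving min AVC = 92 - 24·6 + 2·6^2 = $20.
Since P = $212 ≥ min AVC = $20, price covers variable cost and the firm should produce.
Set P = MC: 212 = 92 - 48Q + 6Q^2 → -120 - 48Q + 6Q^2 = 0. The roots are Q = -2 and Q = 10; the profit-maximizing output is on the rising part of MC, so Q* = 10.
Check: AVC at Q = 10 is $52 ≤ P, so revenue covers variable cost.
Profit = P·Q − TC = 212·10 − 810 = $1310.

Produce at Q = 10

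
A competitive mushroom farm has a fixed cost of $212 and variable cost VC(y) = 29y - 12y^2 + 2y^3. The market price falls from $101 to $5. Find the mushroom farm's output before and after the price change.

Output falls from 6 to 0 (the firm shuts down)

AVC = 29 - 12y + 2y^2, minimized at y = 3 where min AVC = $11. MC = 29 - 24y + 6y^2.
At P = $101 ≥ min AVC, set P = MC on the rising branch: y = 6.
At P = $5 < min AVC = $11, price no longer covers variable cost at any output, so the firm shuts down: y = 0.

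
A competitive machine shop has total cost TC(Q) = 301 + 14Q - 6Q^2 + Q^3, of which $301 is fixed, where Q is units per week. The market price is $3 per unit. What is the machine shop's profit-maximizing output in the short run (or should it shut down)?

From TC, MC = TC'(Q) = 14 - 12Q + 3Q^2 and AVC = VC/Q = 14 - 6Q + Q^2.
The AVC parabola has its vertex at Q = 6/2 = 3, where AVC = 14 - 6·3 + 3^2 = $5.
Since P = $3 < min AVC = $5, price fails to cover variable cost at any output.
Best response: produce nothing and absorb the $301 fixed cost.

Shut down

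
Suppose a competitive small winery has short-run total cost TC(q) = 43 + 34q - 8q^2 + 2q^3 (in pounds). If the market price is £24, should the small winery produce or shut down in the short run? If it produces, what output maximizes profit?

Strip out fixed cost: VC = 34q - 8q^2 + 2q^3. Then AVC = 34 - 8q + 2q^2 and MC = 34 - 16q + 6q^2.
AVC hits its minimum where MC = AVC, at q = 2, giving min AVC = 34 - 8·2 + 2·2^2 = £26.
P = £24 lies below min AVC = £26; no output level covers variable cost.
The firm minimizes its loss by shutting down and losing only its fixed cost of £43.

Shut down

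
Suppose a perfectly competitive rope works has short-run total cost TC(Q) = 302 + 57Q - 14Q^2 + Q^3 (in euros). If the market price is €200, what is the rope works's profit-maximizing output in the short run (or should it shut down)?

Strip out fixed cost: VC = 57Q - 14Q^2 + Q^3. Then AVC = 57 - 14Q + Q^2 and MC = 57 - 28Q + 3Q^2.
AVC is minimized where dAVC/dQ = -14 + 2Q = 0, at Q = 7; min AVC = 57 - 14·7 + 7^2 = €8.
Because €200 ≥ €8, revenue can cover variable cost; the firm operates.
Solving P = MC: -143 - 28Q + 3Q^2 = 0 ⇒ Q = -11/3 or 13. On the upward-sloping branch, Q* = 13.
Check: AVC at Q = 13 is €44 ≤ P, so revenue covers variable cost.
Profit = P·Q − TC = 200·13 − 874 = €1726.

Produce at Q = 13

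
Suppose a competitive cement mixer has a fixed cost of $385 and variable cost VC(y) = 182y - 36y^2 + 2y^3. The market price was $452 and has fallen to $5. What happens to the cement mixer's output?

AVC = 182 - 36y + 2y^2, minimized at y = 9 where min AVC = $20. MC = 182 - 72y + 6y^2.
With P = $452 above the shutdown price, P = MC gives y = 15.
At P = $5 < min AVC = $20, price no longer covers variable cost at any output, so the firm shuts down: y = 0.

Output falls from 15 to 0 (the firm shuts down)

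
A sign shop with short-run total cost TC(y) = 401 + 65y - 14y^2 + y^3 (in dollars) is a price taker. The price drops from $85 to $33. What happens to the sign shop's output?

Output falls from 10 to 8

MC = 65 - 28y + 3y^2; the shutdown threshold is min AVC = $16 (at y = 7).
With P = $85 above the shutdown price, P = MC gives y = 10.
At P = $33 ≥ min AVC, set P = MC: y = 8. The firm stays open but cuts output.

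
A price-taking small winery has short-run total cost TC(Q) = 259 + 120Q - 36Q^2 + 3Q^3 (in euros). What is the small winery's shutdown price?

€12 per unit

The shutdown price is the minimum of AVC. VC = 120Q - 36Q^2 + 3Q^3, so AVC = 120 - 36Q + 3Q^2.
dAVC/dQ = -36 + 6Q = 0 gives Q = 6. min AVC = 120 - 36·6 + 3·6^2 = 12.
For P < €12 the firm produces nothing.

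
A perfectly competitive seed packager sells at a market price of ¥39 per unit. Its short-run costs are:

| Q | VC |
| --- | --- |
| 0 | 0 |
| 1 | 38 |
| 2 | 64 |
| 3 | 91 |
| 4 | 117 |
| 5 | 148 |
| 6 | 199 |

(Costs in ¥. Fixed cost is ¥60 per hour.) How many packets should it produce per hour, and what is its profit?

Compute π = P·Q − TC at each output: Q=0: -60; Q=1: -59; Q=2: -46; Q=3: -34; Q=4: -21; Q=5: -13; Q=6: -25.
Profit is maximized at Q = 5. AVC there is 148/5 = ¥29.60 ≤ P, so producing beats shutting down (which would give -¥60).

Q = 5; profit = -¥13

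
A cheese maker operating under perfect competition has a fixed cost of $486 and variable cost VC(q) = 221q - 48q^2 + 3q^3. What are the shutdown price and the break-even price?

Shutdown price = $29; break-even price = $86

Shutdown price = min AVC. AVC = 221 - 48q + 3q^2, with vertex at q = 8 and minimum $29.
ATC = 486/q + 221 - 48q + 3q^2. Setting dATC/dq = −486/q^2 − 48 + 6q = 0 gives q = 9 (since 6·9^3 − 48·9^2 = 486).
min ATC = 486/9 + 221 − 48·9 + 3·9^2 = $86. That is the break-even price.
Between these two prices the firm operates at a loss; above $86 it earns a profit.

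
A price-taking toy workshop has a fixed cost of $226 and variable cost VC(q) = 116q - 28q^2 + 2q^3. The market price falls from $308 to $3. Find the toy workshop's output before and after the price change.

Output falls from 12 to 0 (the firm shuts down)

MC = 116 - 56q + 6q^2; the shutdown threshold is min AVC = $18 (at q = 7).
With P = $308 above the shutdown price, P = MC gives q = 12.
At P = $3 < min AVC = $18, price no longer covers variable cost at any output, so the firm shuts down: q = 0.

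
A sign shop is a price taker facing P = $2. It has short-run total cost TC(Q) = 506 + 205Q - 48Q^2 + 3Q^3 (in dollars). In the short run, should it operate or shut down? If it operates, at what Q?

Variable cost is VC = 205Q - 48Q^2 + 3Q^3, so AVC = VC/Q = 205 - 48Q + 3Q^2 and MC = dTC/dQ = 205 - 96Q + 9Q^2.
The AVC parabola has its vertex at Q = 48/6 = 8, where AVC = 205 - 48·8 + 3·8^2 = $13.
P = $2 lies below min AVC = $13; no output level covers variable cost.
Best response: produce nothing and absorb the $506 fixed cost.

Shut down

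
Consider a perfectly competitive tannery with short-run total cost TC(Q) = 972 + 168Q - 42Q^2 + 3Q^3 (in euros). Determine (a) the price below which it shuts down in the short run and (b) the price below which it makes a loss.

Shutdown price = €21; break-even price = €141

AVC = 168 - 42Q + 3Q^2; minimized at Q = 7, giving min AVC = €21. That is the shutdown price.
ATC = 972/Q + 168 - 42Q + 3Q^2. Setting dATC/dQ = −972/Q^2 − 42 + 6Q = 0 gives Q = 9 (since 6·9^3 − 42·9^2 = 972).
min ATC = 972/9 + 168 − 42·9 + 3·9^2 = €141. That is the break-even price.
Between these two prices the firm operates at a loss; above €141 it earns a profit.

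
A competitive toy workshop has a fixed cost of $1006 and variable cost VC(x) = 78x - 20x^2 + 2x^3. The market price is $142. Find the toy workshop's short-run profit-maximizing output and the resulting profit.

Profit = -$238 at x = 8

AVC = 78 - 20x + 2x^2 has its minimum $28 at x = 5; price $142 clears that bar, so the firm operates.
With MC = 78 - 40x + 6x^2, P = MC on the upward-sloping part at x* = 8.
TR = 142·8 = 1136. TC = 1006 + 368 = 1374. Profit = 1136 − 1374 = -$238.
That loss of $238 beats the $1006 the firm would lose by shutting down; producing recovers $768 of fixed cost.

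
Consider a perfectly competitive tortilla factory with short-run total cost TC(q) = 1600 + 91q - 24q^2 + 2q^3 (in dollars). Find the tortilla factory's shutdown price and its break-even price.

Shutdown price = $19; break-even price = $211

AVC = 91 - 24q + 2q^2; minimized at q = 6, giving min AVC = $19. That is the shutdown price.
ATC = 1600/q + 91 - 24q + 2q^2. Setting dATC/dq = −1600/q^2 − 24 + 4q = 0 gives q = 10 (since 4·10^3 − 24·10^2 = 1600).
min ATC = 1600/10 + 91 − 24·10 + 2·10^2 = $211. That is the break-even price.
Between these two prices the firm operates at a loss; above $211 it earns a profit.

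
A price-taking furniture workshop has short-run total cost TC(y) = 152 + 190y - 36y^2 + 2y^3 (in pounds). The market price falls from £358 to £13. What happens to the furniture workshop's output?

AVC = 190 - 36y + 2y^2, minimized at y = 9 where min AVC = £28. MC = 190 - 72y + 6y^2.
With P = £358 above the shutdown price, P = MC gives y = 14.
At P = £13 < min AVC = £28, price no longer covers variable cost at any output, so the firm shuts down: y = 0.

Output falls from 14 to 0 (the firm shuts down)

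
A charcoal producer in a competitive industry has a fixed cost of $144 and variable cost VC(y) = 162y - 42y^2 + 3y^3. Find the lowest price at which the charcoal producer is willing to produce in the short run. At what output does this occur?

$15 per unit, at y = 7

Short-run supply begins at min AVC. From VC = 162y - 42y^2 + 3y^3, AVC = 162 - 42y + 3y^2.
At the minimum of AVC, MC = AVC. MC = 162 - 84y + 9y^2; setting MC = AVC gives 6y^2 - 42y = 0, so y = 7. min AVC = 15.
So the shutdown price is $15.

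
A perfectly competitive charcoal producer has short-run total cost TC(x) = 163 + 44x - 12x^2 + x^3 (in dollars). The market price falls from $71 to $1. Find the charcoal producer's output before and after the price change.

AVC = 44 - 12x + x^2, minimized at x = 6 where min AVC = $8. MC = 44 - 24x + 3x^2.
At P = $71 ≥ min AVC, set P = MC on the rising branch: x = 9.
At P = $1 < min AVC = $8, price no longer covers variable cost at any output, so the firm shuts down: x = 0.

Output falls from 9 to 0 (the firm shuts down)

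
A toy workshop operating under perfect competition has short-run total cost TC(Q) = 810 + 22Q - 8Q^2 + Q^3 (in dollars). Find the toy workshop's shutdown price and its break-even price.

Shutdown price = $6; break-even price = $121

Shutdown price = min AVC. AVC = 22 - 8Q + Q^2, with vertex at Q = 4 and minimum $6.
ATC = 810/Q + 22 - 8Q + Q^2. Setting dATC/dQ = −810/Q^2 − 8 + 2Q = 0 gives Q = 9 (since 2·9^3 − 8·9^2 = 810).
min ATC = 810/9 + 22 − 8·9 + 9^2 = $121. That is the break-even price.
For $6 ≤ P < $121 the firm produces at a loss; below $6 it shuts down.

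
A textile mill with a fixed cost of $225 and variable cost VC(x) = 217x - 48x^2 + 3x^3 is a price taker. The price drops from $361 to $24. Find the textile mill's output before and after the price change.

AVC = 217 - 48x + 3x^2, minimized at x = 8 where min AVC = $25. MC = 217 - 96x + 9x^2.
At P = $361 ≥ min AVC, set P = MC on the rising branch: x = 12.
At P = $24 < min AVC = $25, price no longer covers variable cost at any output, so the firm shuts down: x = 0.

Output falls from 12 to 0 (the firm shuts down)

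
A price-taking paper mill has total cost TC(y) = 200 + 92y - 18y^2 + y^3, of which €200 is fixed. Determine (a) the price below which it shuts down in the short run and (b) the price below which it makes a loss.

AVC = 92 - 18y + y^2; minimized at y = 9, giving min AVC = €11. That is the shutdown price.
ATC = 200/y + 92 - 18y + y^2. Setting dATC/dy = −200/y^2 − 18 + 2y = 0 gives y = 10 (since 2·10^3 − 18·10^2 = 200).
min ATC = 200/10 + 92 − 18·10 + 10^2 = €32. That is the break-even price.
For €11 ≤ P < €32 the firm produces at a loss; below €11 it shuts down.

Shutdown price = €11; break-even price = €32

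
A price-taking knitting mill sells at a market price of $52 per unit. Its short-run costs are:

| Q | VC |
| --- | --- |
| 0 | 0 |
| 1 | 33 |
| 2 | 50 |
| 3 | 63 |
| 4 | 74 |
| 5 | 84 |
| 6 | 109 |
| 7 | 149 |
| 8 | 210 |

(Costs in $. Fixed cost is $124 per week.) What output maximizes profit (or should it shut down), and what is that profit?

Compute π = P·Q − TC at each output: Q=0: -124; Q=1: -105; Q=2: -70; Q=3: -31; Q=4: 10; Q=5: 52; Q=6: 79; Q=7: 91; Q=8: 82.
Profit is maximized at Q = 7. AVC there is 149/7 = $21.29 ≤ P, so producing beats shutting down (which would give -$124).

Q = 7; profit = $91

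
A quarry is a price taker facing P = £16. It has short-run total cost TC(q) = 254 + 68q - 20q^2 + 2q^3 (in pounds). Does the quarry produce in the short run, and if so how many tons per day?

Shut down

Strip out fixed cost: VC = 68q - 20q^2 + 2q^3. Then AVC = 68 - 20q + 2q^2 and MC = 68 - 40q + 6q^2.
The AVC parabola has its vertex at q = 20/4 = 5, where AVC = 68 - 20·5 + 2·5^2 = £18.
P = £16 lies below min AVC = £18; no output level covers variable cost.
The firm minimizes its loss by shutting down and losing only its fixed cost of £254.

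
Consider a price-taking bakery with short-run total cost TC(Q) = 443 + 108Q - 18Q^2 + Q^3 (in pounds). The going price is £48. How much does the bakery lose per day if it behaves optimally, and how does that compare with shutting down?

Profit = -£243 at Q = 10

AVC = 108 - 18Q + Q^2 has its minimum £27 at Q = 9; price £48 clears that bar, so the firm operates.
MC = 108 - 36Q + 3Q^2. Setting P = MC and taking the root on the rising branch gives Q* = 10.
TR = 48·10 = 480. TC = 443 + 280 = 723. Profit = 480 − 723 = -£243.
Shutting down would mean losing the fixed cost of £443, so operating at a loss of £243 is better by £200.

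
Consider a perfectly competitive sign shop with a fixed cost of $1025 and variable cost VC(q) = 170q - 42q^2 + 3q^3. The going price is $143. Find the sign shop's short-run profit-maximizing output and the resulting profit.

Profit = -$53 at q = 9

AVC = 170 - 42q + 3q^2; min AVC = $23 at q = 7. Since P = $143 ≥ min AVC, the firm produces.
With MC = 170 - 84q + 9q^2, P = MC on the upward-sloping part at q* = 9.
TR = 143·9 = 1287. TC = 1025 + 315 = 1340. Profit = 1287 − 1340 = -$53.
That loss of $53 beats the $1025 the firm would lose by shutting down; producing recovers $972 of fixed cost.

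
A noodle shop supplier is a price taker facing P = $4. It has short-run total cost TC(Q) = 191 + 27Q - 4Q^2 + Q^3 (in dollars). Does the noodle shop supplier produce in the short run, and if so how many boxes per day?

Shut down

Strip out fixed cost: VC = 27Q - 4Q^2 + Q^3. Then AVC = 27 - 4Q + Q^2 and MC = 27 - 8Q + 3Q^2.
AVC is minimized where dAVC/dQ = -4 + 2Q = 0, at Q = 2; min AVC = 27 - 4·2 + 2^2 = $23.
P = $4 lies below min AVC = $23; no output level covers variable cost.
Best response: produce nothing and absorb the $191 fixed cost.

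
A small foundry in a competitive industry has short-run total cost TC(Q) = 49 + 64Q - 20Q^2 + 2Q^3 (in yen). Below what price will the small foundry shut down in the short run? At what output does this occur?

Short-run supply begins at min AVC. From VC = 64Q - 20Q^2 + 2Q^3, AVC = 64 - 20Q + 2Q^2.
dAVC/dQ = -20 + 4Q = 0 gives Q = 5. min AVC = 64 - 20·5 + 2·5^2 = 14.
So the shutdown price is ¥14.

¥14 per unit, at Q = 5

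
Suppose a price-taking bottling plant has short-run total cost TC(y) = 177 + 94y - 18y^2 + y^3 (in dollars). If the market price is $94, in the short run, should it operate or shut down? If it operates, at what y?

Produce at y = 12

Variable cost is VC = 94y - 18y^2 + y^3, so AVC = VC/y = 94 - 18y + y^2 and MC = dTC/dy = 94 - 36y + 3y^2.
AVC hits its minimum where MC = AVC, at y = 9, giving min AVC = 94 - 18·9 + 9^2 = $13.
P = $94 exceeds min AVC = $13, so the firm stays open.
Set P = MC: 94 = 94 - 36y + 3y^2 → -36y + 3y^2 = 0. The roots are y = 0 and y = 12; the profit-maximizing output is on the rising part of MC, so y* = 12.
Check: AVC at y = 12 is $22 ≤ P, so revenue covers variable cost.
Profit = P·y − TC = 94·12 − 441 = $687.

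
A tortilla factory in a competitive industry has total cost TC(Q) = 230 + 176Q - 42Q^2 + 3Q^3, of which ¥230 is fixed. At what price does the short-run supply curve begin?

The shutdown price is the minimum of AVC. VC = 176Q - 42Q^2 + 3Q^3, so AVC = 176 - 42Q + 3Q^2.
dAVC/dQ = -42 + 6Q = 0 gives Q = 7. min AVC = 176 - 42·7 + 3·7^2 = 29.
For P < ¥29 the firm produces nothing.

¥29 per unit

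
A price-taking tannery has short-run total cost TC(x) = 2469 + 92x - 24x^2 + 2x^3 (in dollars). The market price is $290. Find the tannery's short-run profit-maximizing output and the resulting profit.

AVC = 92 - 24x + 2x^2; min AVC = $20 at x = 6. Since P = $290 ≥ min AVC, the firm produces.
With MC = 92 - 48x + 6x^2, P = MC on the upward-sloping part at x* = 11.
TR = 290·11 = 3190. TC = 2469 + 770 = 3239. Profit = 3190 − 3239 = -$49.
By producing, the firm covers all variable cost plus $2420 of fixed cost; shutting down would lose the full $2469.

Profit = -$49 at x = 11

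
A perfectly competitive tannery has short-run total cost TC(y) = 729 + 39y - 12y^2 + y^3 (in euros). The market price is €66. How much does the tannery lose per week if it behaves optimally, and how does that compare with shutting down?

Profit = -€243 at y = 9

AVC = 39 - 12y + y^2; min AVC = €3 at y = 6. Since P = €66 ≥ min AVC, the firm produces.
With MC = 39 - 24y + 3y^2, P = MC on the upward-sloping part at y* = 9.
TR = 66·9 = 594. TC = 729 + 108 = 837. Profit = 594 − 837 = -€243.
That loss of €243 beats the €729 the firm would lose by shutting down; producing recovers €486 of fixed cost.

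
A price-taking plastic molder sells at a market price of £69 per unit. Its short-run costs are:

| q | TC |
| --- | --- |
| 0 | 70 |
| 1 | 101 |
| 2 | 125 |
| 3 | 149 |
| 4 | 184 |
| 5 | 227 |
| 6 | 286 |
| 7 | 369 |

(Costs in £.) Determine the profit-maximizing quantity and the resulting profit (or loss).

Compute π = P·q − TC at each output: q=0: -70; q=1: -32; q=2: 13; q=3: 58; q=4: 92; q=5: 118; q=6: 128; q=7: 114.
Profit is maximized at q = 6. AVC there is 216/6 = £36 ≤ P, so producing beats shutting down (which would give -£70).

q = 6; profit = £128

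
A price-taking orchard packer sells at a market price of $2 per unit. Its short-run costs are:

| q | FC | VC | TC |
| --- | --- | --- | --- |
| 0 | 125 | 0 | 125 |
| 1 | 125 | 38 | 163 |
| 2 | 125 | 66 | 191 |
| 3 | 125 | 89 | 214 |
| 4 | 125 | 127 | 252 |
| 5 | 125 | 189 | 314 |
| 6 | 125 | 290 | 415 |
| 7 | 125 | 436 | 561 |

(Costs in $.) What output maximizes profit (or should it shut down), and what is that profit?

q = 0 (shut down); profit = -$125

Compute π = P·q − TC at each output: q=0: -125; q=1: -161; q=2: -187; q=3: -208; q=4: -244; q=5: -304; q=6: -403; q=7: -547.
Profit is highest at q = 0. Equivalently, the lowest AVC in the table is 89/3 ≈ $29.67 at q = 3, and P = $2 falls below it — price never covers variable cost, so the firm shuts down and loses only its fixed cost.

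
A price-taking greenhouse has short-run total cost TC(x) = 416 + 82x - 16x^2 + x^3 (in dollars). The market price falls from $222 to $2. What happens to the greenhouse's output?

Output falls from 14 to 0 (the firm shuts down)

AVC = 82 - 16x + x^2, minimized at x = 8 where min AVC = $18. MC = 82 - 32x + 3x^2.
At P = $222 ≥ min AVC, set P = MC on the rising branch: x = 14.
At P = $2 < min AVC = $18, price no longer covers variable cost at any output, so the firm shuts down: x = 0.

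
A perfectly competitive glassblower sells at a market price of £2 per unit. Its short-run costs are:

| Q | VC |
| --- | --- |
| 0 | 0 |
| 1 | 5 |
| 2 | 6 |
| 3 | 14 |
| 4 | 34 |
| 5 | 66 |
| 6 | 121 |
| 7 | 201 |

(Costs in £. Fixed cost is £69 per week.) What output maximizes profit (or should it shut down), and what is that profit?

Profit at each row (π = 2Q − TC): Q=0: -69; Q=1: -72; Q=2: -71; Q=3: -77; Q=4: -95; Q=5: -125; Q=6: -178; Q=7: -256.
Profit is highest at Q = 0. Equivalently, the lowest AVC in the table is 6/2 ≈ £3 at Q = 2, and P = £2 falls below it — price never covers variable cost, so the firm shuts down and loses only its fixed cost.

Q = 0 (shut down); profit = -£69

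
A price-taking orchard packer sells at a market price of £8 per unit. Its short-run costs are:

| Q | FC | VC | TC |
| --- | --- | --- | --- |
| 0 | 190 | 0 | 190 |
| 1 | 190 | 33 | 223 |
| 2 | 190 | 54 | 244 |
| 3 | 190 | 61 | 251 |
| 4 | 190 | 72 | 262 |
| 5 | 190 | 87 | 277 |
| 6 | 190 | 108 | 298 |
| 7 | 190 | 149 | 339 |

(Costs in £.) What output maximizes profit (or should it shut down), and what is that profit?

Tabulate TR − TC: Q=0: -190; Q=1: -215; Q=2: -228; Q=3: -227; Q=4: -230; Q=5: -237; Q=6: -250; Q=7: -283.
Profit is highest at Q = 0. Equivalently, the lowest AVC in the table is 87/5 ≈ £17.40 at Q = 5, and P = £8 falls below it — price never covers variable cost, so the firm shuts down and loses only its fixed cost.

Q = 0 (shut down); profit = -£190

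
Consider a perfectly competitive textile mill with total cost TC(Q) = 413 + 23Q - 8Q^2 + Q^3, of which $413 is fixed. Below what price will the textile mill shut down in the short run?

$7 per unit

Short-run supply begins at min AVC. From VC = 23Q - 8Q^2 + Q^3, AVC = 23 - 8Q + Q^2.
dAVC/dQ = -8 + 2Q = 0 gives Q = 4. min AVC = 23 - 8·4 + 4^2 = 7.
So the shutdown price is $7.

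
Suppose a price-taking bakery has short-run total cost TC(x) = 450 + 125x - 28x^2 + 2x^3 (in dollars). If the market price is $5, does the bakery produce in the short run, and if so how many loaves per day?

Shut down

Strip out fixed cost: VC = 125x - 28x^2 + 2x^3. Then AVC = 125 - 28x + 2x^2 and MC = 125 - 56x + 6x^2.
The AVC parabola has its vertex at x = 28/4 = 7, where AVC = 125 - 28·7 + 2·7^2 = $27.
P = $5 lies below min AVC = $27; no output level covers variable cost.
The firm minimizes its loss by shutting down and losing only its fixed cost of $450.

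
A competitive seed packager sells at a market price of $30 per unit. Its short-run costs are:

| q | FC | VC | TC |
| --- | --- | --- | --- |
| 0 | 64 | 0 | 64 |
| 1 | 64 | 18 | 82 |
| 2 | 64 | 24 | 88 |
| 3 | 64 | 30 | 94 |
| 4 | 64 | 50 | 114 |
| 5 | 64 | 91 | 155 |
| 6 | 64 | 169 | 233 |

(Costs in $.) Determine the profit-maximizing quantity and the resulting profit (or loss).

Profit at each row (π = 30q − TC): q=0: -64; q=1: -52; q=2: -28; q=3: -4; q=4: 6; q=5: -5; q=6: -53.
Profit is maximized at q = 4. AVC there is 50/4 = $12.50 ≤ P, so producing beats shutting down (which would give -$64).

q = 4; profit = $6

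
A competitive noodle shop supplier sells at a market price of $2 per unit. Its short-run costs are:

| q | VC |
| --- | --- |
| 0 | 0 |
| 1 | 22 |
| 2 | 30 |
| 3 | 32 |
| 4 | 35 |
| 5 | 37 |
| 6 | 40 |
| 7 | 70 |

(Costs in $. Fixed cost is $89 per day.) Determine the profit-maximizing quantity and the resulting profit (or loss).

q = 0 (shut down); profit = -$89

Profit at each row (π = 2q − TC): q=0: -89; q=1: -109; q=2: -115; q=3: -115; q=4: -116; q=5: -116; q=6: -117; q=7: -145.
Profit is highest at q = 0. Equivalently, the lowest AVC in the table is 40/6 ≈ $6.67 at q = 6, and P = $2 falls below it — price never covers variable cost, so the firm shuts down and loses only its fixed cost.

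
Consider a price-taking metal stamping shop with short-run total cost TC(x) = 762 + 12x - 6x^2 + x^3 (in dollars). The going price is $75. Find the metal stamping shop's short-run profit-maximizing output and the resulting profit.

AVC = 12 - 6x + x^2 has its minimum $3 at x = 3; price $75 clears that bar, so the firm operates.
With MC = 12 - 12x + 3x^2, P = MC on the upward-sloping part at x* = 7.
TR = 75·7 = 525. TC = 762 + 133 = 895. Profit = 525 − 895 = -$370.
By producing, the firm covers all variable cost plus $392 of fixed cost; shutting down would lose the full $762.

Profit = -$370 at x = 7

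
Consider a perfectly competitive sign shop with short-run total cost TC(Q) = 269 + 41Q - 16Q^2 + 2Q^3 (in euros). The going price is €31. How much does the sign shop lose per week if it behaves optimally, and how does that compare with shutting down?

AVC = 41 - 16Q + 2Q^2 has its minimum €9 at Q = 4; price €31 clears that bar, so the firm operates.
MC = 41 - 32Q + 6Q^2. Setting P = MC and taking the root on the rising branch gives Q* = 5.
TR = 31·5 = 155. TC = 269 + 55 = 324. Profit = 155 − 324 = -€169.
Shutting down would mean losing the fixed cost of €269, so operating at a loss of €169 is better by €100.

Profit = -€169 at Q = 5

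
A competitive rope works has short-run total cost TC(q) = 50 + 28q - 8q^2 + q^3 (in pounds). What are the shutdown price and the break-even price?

Shutdown price = min AVC. AVC = 28 - 8q + q^2, with vertex at q = 4 and minimum £12.
ATC = 50/q + 28 - 8q + q^2. Setting dATC/dq = −50/q^2 − 8 + 2q = 0 gives q = 5 (since 2·5^3 − 8·5^2 = 50).
min ATC = 50/5 + 28 − 8·5 + 5^2 = £23. That is the break-even price.
Between these two prices the firm operates at a loss; above £23 it earns a profit.

Shutdown price = £12; break-even price = £23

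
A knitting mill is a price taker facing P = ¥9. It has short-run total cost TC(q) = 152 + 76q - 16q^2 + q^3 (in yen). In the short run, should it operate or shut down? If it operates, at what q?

Shut down

Strip out fixed cost: VC = 76q - 16q^2 + q^3. Then AVC = 76 - 16q + q^2 and MC = 76 - 32q + 3q^2.
AVC hits its minimum where MC = AVC, at q = 8, giving min AVC = 76 - 16·8 + 8^2 = ¥12.
P = ¥9 lies below min AVC = ¥12; no output level covers variable cost.
The firm minimizes its loss by shutting down and losing only its fixed cost of ¥152.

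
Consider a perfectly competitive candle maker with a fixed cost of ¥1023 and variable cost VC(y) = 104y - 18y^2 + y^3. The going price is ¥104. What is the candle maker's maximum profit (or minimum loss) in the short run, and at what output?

Profit = -¥159 at y = 12

AVC = 104 - 18y + y^2; min AVC = ¥23 at y = 9. Since P = ¥104 ≥ min AVC, the firm produces.
With MC = 104 - 36y + 3y^2, P = MC on the upward-sloping part at y* = 12.
TR = 104·12 = 1248. TC = 1023 + 384 = 1407. Profit = 1248 − 1407 = -¥159.
That loss of ¥159 beats the ¥1023 the firm would lose by shutting down; producing recovers ¥864 of fixed cost.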